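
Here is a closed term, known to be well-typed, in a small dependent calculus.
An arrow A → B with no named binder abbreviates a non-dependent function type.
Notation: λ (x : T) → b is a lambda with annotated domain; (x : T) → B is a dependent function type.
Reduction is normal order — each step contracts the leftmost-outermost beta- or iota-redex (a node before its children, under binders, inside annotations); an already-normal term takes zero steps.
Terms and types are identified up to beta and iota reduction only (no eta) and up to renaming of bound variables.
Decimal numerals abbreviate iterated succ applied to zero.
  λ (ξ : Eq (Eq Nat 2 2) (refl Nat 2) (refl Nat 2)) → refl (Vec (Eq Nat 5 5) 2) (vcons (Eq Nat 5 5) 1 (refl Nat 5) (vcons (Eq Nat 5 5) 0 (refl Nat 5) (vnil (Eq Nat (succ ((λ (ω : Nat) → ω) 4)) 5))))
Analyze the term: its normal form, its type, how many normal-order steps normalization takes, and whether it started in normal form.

reduced normal form:
  λ (ξ : Eq (Eq Nat 2 2) (refl Nat 2) (refl Nat 2)) → refl (Vec (Eq Nat 5 5) 2) (vcons (Eq Nat 5 5) 1 (refl Nat 5) (vcons (Eq Nat 5 5) 0 (refl Nat 5) (vnil (Eq Nat 5 5))))
inferred type:
  Eq (Eq Nat 2 2) (refl Nat 2) (refl Nat 2) → Eq (Vec (Eq Nat 5 5) 2) (vcons (Eq Nat 5 5) 1 (refl Nat 5) (vcons (Eq Nat 5 5) 0 (refl Nat 5) (vnil (Eq Nat 5 5)))) (vcons (Eq Nat 5 5) 1 (refl Nat 5) (vcons (Eq Nat 5 5) 0 (refl Nat 5) (vnil (Eq Nat 5 5))))
normal-order step count: 1
already normal: no
first contracted redex: a beta-redex


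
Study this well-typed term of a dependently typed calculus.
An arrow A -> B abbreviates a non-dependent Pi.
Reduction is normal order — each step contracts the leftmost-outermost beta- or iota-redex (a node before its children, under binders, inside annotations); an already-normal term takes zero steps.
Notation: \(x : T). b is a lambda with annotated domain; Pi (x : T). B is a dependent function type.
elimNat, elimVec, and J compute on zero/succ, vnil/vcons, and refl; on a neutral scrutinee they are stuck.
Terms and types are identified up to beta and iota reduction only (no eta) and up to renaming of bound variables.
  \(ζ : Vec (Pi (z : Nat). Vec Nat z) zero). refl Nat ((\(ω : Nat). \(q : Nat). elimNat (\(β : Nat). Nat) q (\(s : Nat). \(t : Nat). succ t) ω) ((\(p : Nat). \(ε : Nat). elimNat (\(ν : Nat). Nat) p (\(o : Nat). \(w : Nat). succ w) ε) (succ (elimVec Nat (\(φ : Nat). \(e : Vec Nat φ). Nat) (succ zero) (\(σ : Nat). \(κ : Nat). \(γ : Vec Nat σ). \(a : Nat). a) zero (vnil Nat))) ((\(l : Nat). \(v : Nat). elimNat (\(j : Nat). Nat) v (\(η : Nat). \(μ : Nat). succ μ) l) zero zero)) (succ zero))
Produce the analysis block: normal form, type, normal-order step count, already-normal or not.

resulting normal form:
  \(ζ : Vec (Pi (z : Nat). Vec Nat z) zero). refl Nat (succ (succ (succ zero)))
inferred type:
  Vec (Pi (ζ : Nat). Vec Nat ζ) zero -> Eq Nat (succ (succ (succ zero))) (succ (succ (succ zero)))
steps to reach normal form (normal order): 16
term was already normal: no
first contracted redex: a beta-redex


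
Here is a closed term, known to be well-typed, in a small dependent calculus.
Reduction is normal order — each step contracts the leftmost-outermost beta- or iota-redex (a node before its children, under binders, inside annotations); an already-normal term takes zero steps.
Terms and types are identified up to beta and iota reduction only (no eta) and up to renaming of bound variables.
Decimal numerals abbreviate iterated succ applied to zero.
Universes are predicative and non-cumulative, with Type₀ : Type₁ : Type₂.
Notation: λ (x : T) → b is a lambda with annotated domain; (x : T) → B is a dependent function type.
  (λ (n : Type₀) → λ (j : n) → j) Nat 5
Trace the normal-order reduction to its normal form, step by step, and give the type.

normal-order reduction:
  (λ (n : Type₀) → λ (j : n) → j) Nat 5
  ~> (λ (n : Nat) → n) 5
  ~> 5
the term's type:
  Nat


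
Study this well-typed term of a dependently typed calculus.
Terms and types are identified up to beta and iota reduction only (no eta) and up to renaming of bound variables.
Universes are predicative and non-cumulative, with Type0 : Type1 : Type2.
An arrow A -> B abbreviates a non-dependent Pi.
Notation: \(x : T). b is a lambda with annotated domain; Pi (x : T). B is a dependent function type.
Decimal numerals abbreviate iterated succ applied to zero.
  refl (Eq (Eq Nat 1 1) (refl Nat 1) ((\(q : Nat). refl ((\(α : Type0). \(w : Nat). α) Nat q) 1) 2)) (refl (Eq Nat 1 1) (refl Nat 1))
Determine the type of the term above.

the term's type:
  Eq (Eq (Eq Nat 1 1) (refl Nat 1) (refl Nat 1)) (refl (Eq Nat 1 1) (refl Nat 1)) (refl (Eq Nat 1 1) (refl Nat 1))


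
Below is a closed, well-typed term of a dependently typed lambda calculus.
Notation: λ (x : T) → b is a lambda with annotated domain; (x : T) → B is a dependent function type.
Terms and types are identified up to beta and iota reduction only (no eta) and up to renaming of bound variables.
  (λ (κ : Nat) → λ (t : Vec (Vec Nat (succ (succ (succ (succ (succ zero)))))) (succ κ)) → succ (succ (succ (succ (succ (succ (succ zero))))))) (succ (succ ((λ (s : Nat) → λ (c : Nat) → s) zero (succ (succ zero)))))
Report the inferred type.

the term's type:
  (κ : Vec (Vec Nat (succ (succ (succ (succ (succ zero)))))) (succ (succ (succ zero)))) → Nat


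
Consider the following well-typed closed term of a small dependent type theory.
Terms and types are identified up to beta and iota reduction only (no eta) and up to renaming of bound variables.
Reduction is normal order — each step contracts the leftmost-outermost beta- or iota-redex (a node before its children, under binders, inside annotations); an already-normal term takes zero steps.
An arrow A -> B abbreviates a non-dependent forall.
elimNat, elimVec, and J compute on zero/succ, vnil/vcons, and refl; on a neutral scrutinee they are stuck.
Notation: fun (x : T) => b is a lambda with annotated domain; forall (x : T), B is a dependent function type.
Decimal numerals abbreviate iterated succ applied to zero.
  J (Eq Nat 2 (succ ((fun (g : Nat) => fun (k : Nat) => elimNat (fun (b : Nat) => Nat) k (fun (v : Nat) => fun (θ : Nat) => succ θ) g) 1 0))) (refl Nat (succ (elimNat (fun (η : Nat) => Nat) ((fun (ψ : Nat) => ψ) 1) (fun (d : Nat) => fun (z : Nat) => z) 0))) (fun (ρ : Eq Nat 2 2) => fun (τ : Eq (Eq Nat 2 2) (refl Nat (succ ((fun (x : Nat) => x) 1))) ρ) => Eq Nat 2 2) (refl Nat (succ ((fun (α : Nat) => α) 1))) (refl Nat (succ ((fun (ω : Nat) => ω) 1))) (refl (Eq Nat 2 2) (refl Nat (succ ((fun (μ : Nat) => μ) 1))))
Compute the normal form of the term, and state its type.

normal form:
  refl Nat 2
inferred type:
  Eq Nat 2 2


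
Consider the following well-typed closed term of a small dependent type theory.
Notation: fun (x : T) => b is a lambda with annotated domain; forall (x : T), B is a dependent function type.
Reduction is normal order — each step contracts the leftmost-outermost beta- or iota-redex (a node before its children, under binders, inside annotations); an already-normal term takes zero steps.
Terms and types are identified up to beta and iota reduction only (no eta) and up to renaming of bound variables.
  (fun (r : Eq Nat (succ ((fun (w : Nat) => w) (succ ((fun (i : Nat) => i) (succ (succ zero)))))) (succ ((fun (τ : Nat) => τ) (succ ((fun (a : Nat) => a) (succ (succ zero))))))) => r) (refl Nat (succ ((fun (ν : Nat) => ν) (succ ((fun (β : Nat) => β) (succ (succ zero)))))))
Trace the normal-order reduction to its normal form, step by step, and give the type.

normal-order reduction:
  (fun (r : Eq Nat (succ ((fun (w : Nat) => w) (succ ((fun (i : Nat) => i) (succ (succ zero)))))) (succ ((fun (τ : Nat) => τ) (succ ((fun (a : Nat) => a) (succ (succ zero))))))) => r) (refl Nat (succ ((fun (ν : Nat) => ν) (succ ((fun (β : Nat) => β) (succ (succ zero)))))))
  ~> refl Nat (succ ((fun (r : Nat) => r) (succ ((fun (w : Nat) => w) (succ (succ zero))))))
  ~> refl Nat (succ (succ ((fun (r : Nat) => r) (succ (succ zero)))))
  ~> refl Nat (succ (succ (succ (succ zero))))
type:
  Eq Nat (succ (succ (succ (succ zero)))) (succ (succ (succ (succ zero))))


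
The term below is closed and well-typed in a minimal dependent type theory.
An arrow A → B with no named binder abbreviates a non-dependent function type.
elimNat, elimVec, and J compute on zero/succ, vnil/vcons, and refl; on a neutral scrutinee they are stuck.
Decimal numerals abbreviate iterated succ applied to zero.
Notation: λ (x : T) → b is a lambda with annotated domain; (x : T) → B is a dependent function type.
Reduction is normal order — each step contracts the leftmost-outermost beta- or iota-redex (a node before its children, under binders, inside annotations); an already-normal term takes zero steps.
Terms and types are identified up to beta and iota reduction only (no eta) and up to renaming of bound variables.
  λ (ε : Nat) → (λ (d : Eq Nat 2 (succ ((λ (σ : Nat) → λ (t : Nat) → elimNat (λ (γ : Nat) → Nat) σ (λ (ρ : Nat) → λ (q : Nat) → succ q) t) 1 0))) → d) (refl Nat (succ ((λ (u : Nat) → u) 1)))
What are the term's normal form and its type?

normal form:
  λ (ε : Nat) → refl Nat 2
the term's type:
  Nat → Eq Nat 2 2
observation: reduction starts at a beta-redex, and 2 normal-order steps reach the normal form.


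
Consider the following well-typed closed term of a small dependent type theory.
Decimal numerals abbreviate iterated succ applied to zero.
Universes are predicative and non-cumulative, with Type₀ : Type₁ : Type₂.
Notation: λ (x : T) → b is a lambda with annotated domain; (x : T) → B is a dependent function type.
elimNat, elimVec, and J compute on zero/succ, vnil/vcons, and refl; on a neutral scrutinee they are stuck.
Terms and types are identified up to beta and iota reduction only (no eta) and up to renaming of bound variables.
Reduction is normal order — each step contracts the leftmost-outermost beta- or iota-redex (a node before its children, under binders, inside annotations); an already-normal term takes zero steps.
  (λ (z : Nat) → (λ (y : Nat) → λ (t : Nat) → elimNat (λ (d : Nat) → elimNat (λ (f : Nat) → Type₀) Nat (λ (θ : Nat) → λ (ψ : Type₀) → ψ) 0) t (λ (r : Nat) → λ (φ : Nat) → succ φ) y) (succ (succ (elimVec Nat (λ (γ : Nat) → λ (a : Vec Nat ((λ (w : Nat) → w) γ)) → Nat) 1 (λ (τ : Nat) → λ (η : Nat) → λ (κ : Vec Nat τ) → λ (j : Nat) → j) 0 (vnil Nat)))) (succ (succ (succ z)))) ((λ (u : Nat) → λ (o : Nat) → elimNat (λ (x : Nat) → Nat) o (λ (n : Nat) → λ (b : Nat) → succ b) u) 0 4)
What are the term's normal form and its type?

resulting normal form:
  10
the term's type:
  Nat
observation: contracting a beta-redex first, the term normalizes in 18 steps.


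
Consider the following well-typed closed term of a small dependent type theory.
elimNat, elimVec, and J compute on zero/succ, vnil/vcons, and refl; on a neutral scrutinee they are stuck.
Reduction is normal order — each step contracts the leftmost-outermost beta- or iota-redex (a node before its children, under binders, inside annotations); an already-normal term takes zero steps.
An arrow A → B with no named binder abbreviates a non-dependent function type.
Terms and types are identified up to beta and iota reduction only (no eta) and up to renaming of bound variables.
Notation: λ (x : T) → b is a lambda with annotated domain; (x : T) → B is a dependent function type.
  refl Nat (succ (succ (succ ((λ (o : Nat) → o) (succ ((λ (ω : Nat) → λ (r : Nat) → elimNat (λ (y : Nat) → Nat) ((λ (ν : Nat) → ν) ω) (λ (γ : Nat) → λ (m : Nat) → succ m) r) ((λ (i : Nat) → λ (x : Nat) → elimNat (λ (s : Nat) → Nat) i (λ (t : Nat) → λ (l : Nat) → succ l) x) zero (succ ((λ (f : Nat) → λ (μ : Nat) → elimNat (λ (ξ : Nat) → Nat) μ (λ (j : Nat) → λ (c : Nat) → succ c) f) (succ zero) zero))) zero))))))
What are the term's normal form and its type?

reduced normal form:
  refl Nat (succ (succ (succ (succ (succ (succ zero))))))
inferred type:
  Eq Nat (succ (succ (succ (succ (succ (succ zero)))))) (succ (succ (succ (succ (succ (succ zero))))))
observation: normalization takes exactly 20 steps under the normal-order strategy.


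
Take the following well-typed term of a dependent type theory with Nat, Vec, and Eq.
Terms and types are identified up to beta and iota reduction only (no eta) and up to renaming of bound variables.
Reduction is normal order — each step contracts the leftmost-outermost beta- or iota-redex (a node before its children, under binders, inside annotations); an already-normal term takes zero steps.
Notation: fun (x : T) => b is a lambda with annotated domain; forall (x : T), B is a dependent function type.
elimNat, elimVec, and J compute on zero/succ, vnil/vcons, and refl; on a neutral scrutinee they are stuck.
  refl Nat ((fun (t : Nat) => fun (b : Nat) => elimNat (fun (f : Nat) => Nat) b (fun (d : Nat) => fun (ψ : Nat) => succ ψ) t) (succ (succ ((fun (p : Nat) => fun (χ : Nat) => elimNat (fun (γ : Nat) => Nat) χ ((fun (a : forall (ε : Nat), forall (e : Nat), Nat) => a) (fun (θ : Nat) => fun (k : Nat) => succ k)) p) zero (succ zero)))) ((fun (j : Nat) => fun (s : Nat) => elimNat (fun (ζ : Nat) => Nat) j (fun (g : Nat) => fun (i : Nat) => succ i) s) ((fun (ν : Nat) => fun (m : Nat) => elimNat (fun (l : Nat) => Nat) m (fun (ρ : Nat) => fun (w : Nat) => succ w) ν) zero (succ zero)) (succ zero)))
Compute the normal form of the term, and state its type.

resulting normal form:
  refl Nat (succ (succ (succ (succ (succ zero)))))
type:
  Eq Nat (succ (succ (succ (succ (succ zero))))) (succ (succ (succ (succ (succ zero)))))
observation: reduction starts at a beta-redex, and 24 normal-order steps reach the normal form.


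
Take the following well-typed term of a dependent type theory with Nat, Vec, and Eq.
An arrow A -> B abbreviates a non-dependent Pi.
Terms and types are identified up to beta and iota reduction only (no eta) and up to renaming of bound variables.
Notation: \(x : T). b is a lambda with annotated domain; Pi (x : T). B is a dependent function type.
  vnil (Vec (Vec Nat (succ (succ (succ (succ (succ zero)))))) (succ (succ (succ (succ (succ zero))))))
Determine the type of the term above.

the term's type:
  Vec (Vec (Vec Nat (succ (succ (succ (succ (succ zero)))))) (succ (succ (succ (succ (succ zero)))))) zero


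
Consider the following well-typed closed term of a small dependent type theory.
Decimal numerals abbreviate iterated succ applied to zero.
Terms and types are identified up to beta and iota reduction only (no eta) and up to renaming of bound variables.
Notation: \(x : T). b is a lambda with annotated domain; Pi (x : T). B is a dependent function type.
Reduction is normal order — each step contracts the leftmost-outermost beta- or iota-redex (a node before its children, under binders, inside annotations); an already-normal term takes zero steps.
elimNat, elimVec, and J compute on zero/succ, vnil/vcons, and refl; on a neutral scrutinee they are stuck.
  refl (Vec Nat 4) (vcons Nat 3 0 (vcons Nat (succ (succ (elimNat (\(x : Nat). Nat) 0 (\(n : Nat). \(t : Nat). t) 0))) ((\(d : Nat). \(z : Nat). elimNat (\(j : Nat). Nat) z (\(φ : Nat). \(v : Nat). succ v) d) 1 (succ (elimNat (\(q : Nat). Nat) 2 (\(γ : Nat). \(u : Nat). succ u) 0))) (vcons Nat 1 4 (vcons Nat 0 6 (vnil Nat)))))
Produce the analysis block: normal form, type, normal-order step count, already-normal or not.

normal form:
  refl (Vec Nat 4) (vcons Nat 3 0 (vcons Nat 2 4 (vcons Nat 1 4 (vcons Nat 0 6 (vnil Nat)))))
the term's type:
  Eq (Vec Nat 4) (vcons Nat 3 0 (vcons Nat 2 4 (vcons Nat 1 4 (vcons Nat 0 6 (vnil Nat))))) (vcons Nat 3 0 (vcons Nat 2 4 (vcons Nat 1 4 (vcons Nat 0 6 (vnil Nat)))))
normal-order step count: 8
started in normal form: no
first contracted redex: an elimNat iota-redex


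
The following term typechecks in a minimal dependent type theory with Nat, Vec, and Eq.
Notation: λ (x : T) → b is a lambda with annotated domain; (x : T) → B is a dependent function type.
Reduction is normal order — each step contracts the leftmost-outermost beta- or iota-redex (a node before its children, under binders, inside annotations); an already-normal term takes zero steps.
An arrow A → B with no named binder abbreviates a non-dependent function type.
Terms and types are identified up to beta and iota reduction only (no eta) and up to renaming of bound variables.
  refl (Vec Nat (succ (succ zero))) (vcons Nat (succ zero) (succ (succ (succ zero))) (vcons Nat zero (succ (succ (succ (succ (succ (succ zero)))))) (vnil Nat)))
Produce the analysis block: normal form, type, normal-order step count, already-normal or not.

normal form:
  refl (Vec Nat (succ (succ zero))) (vcons Nat (succ zero) (succ (succ (succ zero))) (vcons Nat zero (succ (succ (succ (succ (succ (succ zero)))))) (vnil Nat)))
the term's type:
  Eq (Vec Nat (succ (succ zero))) (vcons Nat (succ zero) (succ (succ (succ zero))) (vcons Nat zero (succ (succ (succ (succ (succ (succ zero)))))) (vnil Nat))) (vcons Nat (succ zero) (succ (succ (succ zero))) (vcons Nat zero (succ (succ (succ (succ (succ (succ zero)))))) (vnil Nat)))
normal-order step count: 0
started in normal form: yes


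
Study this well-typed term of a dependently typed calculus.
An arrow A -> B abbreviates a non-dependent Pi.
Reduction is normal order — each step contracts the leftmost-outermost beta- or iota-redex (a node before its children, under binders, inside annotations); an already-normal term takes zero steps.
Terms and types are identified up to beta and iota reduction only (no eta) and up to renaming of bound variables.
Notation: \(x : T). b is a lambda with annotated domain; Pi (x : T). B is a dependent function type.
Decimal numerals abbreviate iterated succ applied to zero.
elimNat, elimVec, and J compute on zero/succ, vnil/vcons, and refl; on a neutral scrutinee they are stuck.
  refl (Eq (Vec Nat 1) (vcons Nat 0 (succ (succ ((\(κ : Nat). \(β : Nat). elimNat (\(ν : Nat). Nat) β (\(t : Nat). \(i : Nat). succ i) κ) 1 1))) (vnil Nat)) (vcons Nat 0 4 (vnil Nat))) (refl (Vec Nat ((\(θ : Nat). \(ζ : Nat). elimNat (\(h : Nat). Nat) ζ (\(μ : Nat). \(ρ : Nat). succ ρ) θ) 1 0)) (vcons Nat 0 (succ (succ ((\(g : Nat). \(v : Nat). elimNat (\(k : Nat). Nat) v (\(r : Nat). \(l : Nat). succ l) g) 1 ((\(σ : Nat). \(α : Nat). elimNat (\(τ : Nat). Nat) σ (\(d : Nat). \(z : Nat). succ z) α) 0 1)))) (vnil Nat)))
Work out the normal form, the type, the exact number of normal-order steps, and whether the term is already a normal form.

reduced normal form:
  refl (Eq (Vec Nat 1) (vcons Nat 0 4 (vnil Nat)) (vcons Nat 0 4 (vnil Nat))) (refl (Vec Nat 1) (vcons Nat 0 4 (vnil Nat)))
the term's type:
  Eq (Eq (Vec Nat 1) (vcons Nat 0 4 (vnil Nat)) (vcons Nat 0 4 (vnil Nat))) (refl (Vec Nat 1) (vcons Nat 0 4 (vnil Nat))) (refl (Vec Nat 1) (vcons Nat 0 4 (vnil Nat)))
reduction steps (normal order): 24
term was already normal: no
first contracted redex: a beta-redex


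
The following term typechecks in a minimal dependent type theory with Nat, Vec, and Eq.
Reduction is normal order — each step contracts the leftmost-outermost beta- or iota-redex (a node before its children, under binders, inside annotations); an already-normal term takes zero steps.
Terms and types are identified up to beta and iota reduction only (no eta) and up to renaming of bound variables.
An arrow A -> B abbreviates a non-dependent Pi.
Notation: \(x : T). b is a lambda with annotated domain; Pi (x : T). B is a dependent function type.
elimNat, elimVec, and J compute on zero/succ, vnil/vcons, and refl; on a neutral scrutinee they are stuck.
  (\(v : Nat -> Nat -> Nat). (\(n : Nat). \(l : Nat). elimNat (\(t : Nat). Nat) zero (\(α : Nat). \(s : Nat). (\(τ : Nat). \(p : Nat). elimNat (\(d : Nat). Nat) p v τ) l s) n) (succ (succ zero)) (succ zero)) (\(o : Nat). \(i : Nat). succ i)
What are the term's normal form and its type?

reduced normal form:
  succ (succ zero)
type:
  Nat
observation: the leftmost-outermost redex is a beta-redex, and normalization takes 22 steps.


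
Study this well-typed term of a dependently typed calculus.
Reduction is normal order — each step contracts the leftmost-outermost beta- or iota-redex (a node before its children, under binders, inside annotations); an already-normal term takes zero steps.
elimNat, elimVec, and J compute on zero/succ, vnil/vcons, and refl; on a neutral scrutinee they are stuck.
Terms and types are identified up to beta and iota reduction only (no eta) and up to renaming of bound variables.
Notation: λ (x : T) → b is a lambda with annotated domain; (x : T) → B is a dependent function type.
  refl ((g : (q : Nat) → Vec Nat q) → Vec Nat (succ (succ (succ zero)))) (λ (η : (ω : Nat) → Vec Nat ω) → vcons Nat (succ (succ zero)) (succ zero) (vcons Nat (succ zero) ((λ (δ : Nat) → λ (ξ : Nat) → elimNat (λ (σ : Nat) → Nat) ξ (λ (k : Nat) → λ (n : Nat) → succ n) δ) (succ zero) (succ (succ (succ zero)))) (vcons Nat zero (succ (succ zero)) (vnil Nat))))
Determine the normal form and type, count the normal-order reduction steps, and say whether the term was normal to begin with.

reduced normal form:
  refl ((g : (q : Nat) → Vec Nat q) → Vec Nat (succ (succ (succ zero)))) (λ (η : (ω : Nat) → Vec Nat ω) → vcons Nat (succ (succ zero)) (succ zero) (vcons Nat (succ zero) (succ (succ (succ (succ zero)))) (vcons Nat zero (succ (succ zero)) (vnil Nat))))
the term's type:
  Eq ((g : (q : Nat) → Vec Nat q) → Vec Nat (succ (succ (succ zero)))) (λ (η : (ω : Nat) → Vec Nat ω) → vcons Nat (succ (succ zero)) (succ zero) (vcons Nat (succ zero) (succ (succ (succ (succ zero)))) (vcons Nat zero (succ (succ zero)) (vnil Nat)))) (λ (δ : (ξ : Nat) → Vec Nat ξ) → vcons Nat (succ (succ zero)) (succ zero) (vcons Nat (succ zero) (succ (succ (succ (succ zero)))) (vcons Nat zero (succ (succ zero)) (vnil Nat))))
normal-order step count: 6
term was already normal: no
first contracted redex: a beta-redex


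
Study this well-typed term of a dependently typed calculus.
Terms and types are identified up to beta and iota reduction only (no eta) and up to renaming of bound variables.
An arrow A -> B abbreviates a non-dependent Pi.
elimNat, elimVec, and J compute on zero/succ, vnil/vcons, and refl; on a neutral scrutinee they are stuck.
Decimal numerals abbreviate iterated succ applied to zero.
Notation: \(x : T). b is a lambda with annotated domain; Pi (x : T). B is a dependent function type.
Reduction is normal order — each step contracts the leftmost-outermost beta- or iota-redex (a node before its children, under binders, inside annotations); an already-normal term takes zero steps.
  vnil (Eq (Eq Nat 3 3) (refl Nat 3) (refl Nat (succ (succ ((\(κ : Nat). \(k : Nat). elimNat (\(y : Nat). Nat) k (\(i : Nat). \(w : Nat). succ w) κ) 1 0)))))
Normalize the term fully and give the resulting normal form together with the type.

normal form:
  vnil (Eq (Eq Nat 3 3) (refl Nat 3) (refl Nat 3))
type:
  Vec (Eq (Eq Nat 3 3) (refl Nat 3) (refl Nat 3)) 0
observation: 6 normal-order steps separate the term from its normal form.


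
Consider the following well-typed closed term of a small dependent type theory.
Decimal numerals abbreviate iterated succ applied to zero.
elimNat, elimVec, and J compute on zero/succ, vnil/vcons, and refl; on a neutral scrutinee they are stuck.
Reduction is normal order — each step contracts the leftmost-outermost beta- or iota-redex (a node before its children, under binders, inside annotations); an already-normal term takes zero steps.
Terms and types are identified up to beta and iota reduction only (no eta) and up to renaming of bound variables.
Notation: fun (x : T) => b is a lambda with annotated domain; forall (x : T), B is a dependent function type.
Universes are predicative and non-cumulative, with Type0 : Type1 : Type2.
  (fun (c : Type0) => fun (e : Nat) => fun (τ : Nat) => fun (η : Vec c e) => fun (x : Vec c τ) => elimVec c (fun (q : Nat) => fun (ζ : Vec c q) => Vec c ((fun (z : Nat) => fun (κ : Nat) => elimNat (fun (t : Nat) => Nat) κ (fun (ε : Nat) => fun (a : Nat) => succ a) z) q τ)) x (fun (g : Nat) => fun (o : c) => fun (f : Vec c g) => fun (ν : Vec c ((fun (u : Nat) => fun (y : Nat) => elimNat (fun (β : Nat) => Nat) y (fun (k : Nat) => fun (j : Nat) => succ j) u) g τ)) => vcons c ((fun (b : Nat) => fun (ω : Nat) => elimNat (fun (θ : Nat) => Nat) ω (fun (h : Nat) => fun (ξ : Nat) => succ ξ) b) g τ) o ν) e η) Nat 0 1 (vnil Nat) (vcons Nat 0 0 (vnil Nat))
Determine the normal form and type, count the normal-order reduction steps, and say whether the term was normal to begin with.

reduced normal form:
  vcons Nat 0 0 (vnil Nat)
the term's type:
  Vec Nat 1
steps to reach normal form (normal order): 6
already normal: no
first redex: a beta-redex


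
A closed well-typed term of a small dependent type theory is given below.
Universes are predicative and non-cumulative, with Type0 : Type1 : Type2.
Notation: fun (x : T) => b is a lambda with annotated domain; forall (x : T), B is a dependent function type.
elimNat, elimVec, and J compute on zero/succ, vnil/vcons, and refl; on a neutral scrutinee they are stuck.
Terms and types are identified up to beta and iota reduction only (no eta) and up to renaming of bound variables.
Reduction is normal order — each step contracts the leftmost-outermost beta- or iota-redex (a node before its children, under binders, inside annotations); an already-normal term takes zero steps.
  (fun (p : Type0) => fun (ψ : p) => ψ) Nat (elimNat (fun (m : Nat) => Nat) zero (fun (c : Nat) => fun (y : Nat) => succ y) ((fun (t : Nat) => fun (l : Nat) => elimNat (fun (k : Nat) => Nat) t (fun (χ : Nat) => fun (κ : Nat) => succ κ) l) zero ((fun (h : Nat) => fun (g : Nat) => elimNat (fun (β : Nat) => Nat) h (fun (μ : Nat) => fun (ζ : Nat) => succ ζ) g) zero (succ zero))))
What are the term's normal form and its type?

reduced normal form:
  succ zero
the term's type:
  Nat
observation: 18 normal-order steps normalize the term, beginning with a beta-redex.


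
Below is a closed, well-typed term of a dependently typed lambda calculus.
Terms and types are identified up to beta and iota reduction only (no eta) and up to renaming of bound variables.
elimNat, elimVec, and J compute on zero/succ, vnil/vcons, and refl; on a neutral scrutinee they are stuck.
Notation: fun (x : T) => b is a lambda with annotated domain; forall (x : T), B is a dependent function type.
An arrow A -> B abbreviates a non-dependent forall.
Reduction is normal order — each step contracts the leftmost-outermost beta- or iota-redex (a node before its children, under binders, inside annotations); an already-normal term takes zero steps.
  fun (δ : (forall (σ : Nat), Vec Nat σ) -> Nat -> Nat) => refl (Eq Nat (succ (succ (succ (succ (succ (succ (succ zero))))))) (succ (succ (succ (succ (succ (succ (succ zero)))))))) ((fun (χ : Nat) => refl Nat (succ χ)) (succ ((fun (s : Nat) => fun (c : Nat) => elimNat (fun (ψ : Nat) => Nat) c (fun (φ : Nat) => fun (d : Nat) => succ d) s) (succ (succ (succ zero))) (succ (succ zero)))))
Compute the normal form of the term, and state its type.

reduced normal form:
  fun (δ : (forall (σ : Nat), Vec Nat σ) -> Nat -> Nat) => refl (Eq Nat (succ (succ (succ (succ (succ (succ (succ zero))))))) (succ (succ (succ (succ (succ (succ (succ zero)))))))) (refl Nat (succ (succ (succ (succ (succ (succ (succ zero))))))))
the term's type:
  ((forall (δ : Nat), Vec Nat δ) -> Nat -> Nat) -> Eq (Eq Nat (succ (succ (succ (succ (succ (succ (succ zero))))))) (succ (succ (succ (succ (succ (succ (succ zero)))))))) (refl Nat (succ (succ (succ (succ (succ (succ (succ zero)))))))) (refl Nat (succ (succ (succ (succ (succ (succ (succ zero))))))))


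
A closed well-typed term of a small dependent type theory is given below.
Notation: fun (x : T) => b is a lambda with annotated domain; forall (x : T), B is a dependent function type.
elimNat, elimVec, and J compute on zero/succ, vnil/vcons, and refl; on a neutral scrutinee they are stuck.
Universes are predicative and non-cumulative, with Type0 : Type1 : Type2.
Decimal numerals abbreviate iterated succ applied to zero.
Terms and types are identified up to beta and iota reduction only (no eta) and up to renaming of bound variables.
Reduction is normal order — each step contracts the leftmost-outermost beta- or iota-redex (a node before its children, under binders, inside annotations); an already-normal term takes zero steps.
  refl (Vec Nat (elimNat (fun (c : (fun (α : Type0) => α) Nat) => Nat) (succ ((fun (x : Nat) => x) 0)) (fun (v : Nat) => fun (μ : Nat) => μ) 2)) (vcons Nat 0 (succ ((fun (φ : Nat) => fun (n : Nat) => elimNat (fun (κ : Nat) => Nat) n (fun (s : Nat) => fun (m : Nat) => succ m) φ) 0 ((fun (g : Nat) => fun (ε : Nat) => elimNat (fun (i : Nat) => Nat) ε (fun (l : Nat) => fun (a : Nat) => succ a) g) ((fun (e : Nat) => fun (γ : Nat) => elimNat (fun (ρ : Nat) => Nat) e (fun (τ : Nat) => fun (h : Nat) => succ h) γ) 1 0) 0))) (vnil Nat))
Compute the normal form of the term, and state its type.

resulting normal form:
  refl (Vec Nat 1) (vcons Nat 0 2 (vnil Nat))
inferred type:
  Eq (Vec Nat 1) (vcons Nat 0 2 (vnil Nat)) (vcons Nat 0 2 (vnil Nat))
observation: the term reaches its normal form after 20 normal-order steps.


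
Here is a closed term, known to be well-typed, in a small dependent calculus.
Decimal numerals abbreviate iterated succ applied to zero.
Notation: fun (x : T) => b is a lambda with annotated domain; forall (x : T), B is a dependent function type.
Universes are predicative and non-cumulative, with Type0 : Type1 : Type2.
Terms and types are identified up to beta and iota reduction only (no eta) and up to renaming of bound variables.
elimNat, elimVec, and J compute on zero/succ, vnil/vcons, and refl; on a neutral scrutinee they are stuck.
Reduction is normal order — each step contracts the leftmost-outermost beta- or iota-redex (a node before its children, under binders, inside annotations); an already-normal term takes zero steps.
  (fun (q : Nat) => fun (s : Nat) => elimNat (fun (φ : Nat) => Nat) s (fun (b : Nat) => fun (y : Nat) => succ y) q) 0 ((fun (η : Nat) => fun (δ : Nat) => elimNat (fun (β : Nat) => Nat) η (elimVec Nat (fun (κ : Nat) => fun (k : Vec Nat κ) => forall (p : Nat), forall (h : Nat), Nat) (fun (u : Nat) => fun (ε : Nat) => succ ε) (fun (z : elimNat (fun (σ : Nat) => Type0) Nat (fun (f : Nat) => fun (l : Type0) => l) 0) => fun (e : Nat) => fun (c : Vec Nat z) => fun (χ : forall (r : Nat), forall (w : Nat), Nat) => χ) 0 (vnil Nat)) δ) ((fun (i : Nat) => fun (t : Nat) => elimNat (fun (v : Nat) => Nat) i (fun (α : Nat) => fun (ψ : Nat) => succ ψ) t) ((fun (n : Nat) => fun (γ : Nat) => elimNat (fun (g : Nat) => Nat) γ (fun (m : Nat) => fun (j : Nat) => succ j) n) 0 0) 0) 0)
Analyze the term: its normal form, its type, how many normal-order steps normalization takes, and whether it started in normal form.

resulting normal form:
  0
the term's type:
  Nat
reduction steps (normal order): 12
term was already normal: no
first redex: a beta-redex


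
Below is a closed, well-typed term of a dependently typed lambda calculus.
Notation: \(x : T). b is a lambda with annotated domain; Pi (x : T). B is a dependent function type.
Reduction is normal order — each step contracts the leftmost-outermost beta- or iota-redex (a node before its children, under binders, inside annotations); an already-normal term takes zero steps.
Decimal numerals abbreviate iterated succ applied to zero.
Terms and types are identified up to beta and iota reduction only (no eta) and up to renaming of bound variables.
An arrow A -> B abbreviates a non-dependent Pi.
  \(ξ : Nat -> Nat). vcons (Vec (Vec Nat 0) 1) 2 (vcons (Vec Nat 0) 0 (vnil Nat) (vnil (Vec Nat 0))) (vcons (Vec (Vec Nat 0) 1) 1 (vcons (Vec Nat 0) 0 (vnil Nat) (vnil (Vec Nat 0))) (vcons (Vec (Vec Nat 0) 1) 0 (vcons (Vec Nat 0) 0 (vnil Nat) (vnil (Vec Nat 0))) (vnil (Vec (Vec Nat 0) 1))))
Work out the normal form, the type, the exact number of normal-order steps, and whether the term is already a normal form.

resulting normal form:
  \(ξ : Nat -> Nat). vcons (Vec (Vec Nat 0) 1) 2 (vcons (Vec Nat 0) 0 (vnil Nat) (vnil (Vec Nat 0))) (vcons (Vec (Vec Nat 0) 1) 1 (vcons (Vec Nat 0) 0 (vnil Nat) (vnil (Vec Nat 0))) (vcons (Vec (Vec Nat 0) 1) 0 (vcons (Vec Nat 0) 0 (vnil Nat) (vnil (Vec Nat 0))) (vnil (Vec (Vec Nat 0) 1))))
the term's type:
  (Nat -> Nat) -> Vec (Vec (Vec Nat 0) 1) 3
steps to reach normal form (normal order): 0
started in normal form: yes


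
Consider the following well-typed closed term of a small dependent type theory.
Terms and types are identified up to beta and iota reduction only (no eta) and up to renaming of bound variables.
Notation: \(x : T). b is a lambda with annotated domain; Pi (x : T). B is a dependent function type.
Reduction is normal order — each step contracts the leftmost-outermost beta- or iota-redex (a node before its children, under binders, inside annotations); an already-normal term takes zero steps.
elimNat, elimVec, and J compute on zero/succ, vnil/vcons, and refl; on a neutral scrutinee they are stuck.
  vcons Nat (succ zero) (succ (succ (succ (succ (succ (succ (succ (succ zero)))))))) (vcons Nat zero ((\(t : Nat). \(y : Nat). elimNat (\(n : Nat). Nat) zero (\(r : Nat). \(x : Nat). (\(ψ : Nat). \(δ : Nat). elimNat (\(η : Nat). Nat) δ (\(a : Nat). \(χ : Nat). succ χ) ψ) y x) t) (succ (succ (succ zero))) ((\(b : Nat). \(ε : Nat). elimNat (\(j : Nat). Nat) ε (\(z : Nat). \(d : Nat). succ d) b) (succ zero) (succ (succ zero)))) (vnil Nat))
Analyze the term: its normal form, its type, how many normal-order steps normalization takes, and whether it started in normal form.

normal form:
  vcons Nat (succ zero) (succ (succ (succ (succ (succ (succ (succ (succ zero)))))))) (vcons Nat zero (succ (succ (succ (succ (succ (succ (succ (succ (succ zero))))))))) (vnil Nat))
inferred type:
  Vec Nat (succ (succ zero))
steps to reach normal form (normal order): 66
already normal: no
first contracted redex: a beta-redex


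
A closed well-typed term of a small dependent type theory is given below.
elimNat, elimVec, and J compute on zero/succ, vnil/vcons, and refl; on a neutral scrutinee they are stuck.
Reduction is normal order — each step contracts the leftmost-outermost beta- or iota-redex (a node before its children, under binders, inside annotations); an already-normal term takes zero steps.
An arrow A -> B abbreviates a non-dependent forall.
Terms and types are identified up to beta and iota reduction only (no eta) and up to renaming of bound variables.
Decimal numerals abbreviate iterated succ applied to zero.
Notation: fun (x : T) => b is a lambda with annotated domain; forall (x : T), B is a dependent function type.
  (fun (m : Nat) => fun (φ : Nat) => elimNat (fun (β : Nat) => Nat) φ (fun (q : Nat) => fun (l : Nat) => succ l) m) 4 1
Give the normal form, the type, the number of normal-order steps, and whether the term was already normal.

normal form:
  5
type:
  Nat
reduction steps (normal order): 15
started in normal form: no
first contracted redex: a beta-redex


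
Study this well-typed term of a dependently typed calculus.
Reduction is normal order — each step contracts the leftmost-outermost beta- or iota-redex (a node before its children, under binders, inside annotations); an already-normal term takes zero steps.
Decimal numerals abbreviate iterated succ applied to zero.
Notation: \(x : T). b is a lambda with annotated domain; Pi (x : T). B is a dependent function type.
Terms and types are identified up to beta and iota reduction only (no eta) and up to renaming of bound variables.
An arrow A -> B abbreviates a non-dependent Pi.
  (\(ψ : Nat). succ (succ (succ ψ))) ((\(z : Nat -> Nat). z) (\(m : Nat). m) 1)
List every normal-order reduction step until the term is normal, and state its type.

normal-order reduction sequence:
  (\(ψ : Nat). succ (succ (succ ψ))) ((\(z : Nat -> Nat). z) (\(m : Nat). m) 1)
  ~> succ (succ (succ ((\(ψ : Nat -> Nat). ψ) (\(z : Nat). z) 1)))
  ~> succ (succ (succ ((\(ψ : Nat). ψ) 1)))
  ~> 4
type:
  Nat


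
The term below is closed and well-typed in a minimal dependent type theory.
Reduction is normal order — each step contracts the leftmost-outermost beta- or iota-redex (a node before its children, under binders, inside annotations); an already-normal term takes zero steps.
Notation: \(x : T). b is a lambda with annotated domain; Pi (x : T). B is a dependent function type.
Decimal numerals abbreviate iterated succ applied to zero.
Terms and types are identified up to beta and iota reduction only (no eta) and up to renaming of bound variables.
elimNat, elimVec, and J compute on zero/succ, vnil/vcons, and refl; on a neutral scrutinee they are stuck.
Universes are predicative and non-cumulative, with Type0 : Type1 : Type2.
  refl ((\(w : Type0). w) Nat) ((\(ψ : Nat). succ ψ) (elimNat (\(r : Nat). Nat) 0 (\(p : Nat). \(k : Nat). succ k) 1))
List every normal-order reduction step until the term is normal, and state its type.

normal-order reduction sequence:
  refl ((\(w : Type0). w) Nat) ((\(ψ : Nat). succ ψ) (elimNat (\(r : Nat). Nat) 0 (\(p : Nat). \(k : Nat). succ k) 1))
  ~> refl Nat ((\(w : Nat). succ w) (elimNat (\(ψ : Nat). Nat) 0 (\(r : Nat). \(p : Nat). succ p) 1))
  ~> refl Nat (succ (elimNat (\(w : Nat). Nat) 0 (\(ψ : Nat). \(r : Nat). succ r) 1))
  ~> refl Nat (succ ((\(w : Nat). \(ψ : Nat). succ ψ) 0 (elimNat (\(r : Nat). Nat) 0 (\(p : Nat). \(k : Nat). succ k) 0)))
  ~> refl Nat (succ ((\(w : Nat). succ w) (elimNat (\(ψ : Nat). Nat) 0 (\(r : Nat). \(p : Nat). succ p) 0)))
  ~> refl Nat (succ (succ (elimNat (\(w : Nat). Nat) 0 (\(ψ : Nat). \(r : Nat). succ r) 0)))
  ~> refl Nat 2
type:
  Eq Nat 2 2


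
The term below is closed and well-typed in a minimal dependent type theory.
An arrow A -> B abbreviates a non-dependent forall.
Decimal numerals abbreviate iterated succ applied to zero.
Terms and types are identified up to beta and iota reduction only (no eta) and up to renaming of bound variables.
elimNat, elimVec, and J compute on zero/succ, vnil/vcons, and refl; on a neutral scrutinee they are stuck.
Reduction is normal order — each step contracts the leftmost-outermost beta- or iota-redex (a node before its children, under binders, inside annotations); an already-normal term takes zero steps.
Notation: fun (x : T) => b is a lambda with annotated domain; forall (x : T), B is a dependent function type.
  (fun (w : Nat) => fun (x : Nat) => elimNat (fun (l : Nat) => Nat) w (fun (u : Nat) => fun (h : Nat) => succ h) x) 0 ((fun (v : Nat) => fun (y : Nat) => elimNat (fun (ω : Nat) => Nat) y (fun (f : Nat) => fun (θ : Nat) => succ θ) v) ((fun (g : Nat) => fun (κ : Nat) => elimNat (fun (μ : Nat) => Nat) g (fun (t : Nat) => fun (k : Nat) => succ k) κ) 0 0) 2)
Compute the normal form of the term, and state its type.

reduced normal form:
  2
type:
  Nat
observation: contracting a beta-redex first, the term normalizes in 15 steps.


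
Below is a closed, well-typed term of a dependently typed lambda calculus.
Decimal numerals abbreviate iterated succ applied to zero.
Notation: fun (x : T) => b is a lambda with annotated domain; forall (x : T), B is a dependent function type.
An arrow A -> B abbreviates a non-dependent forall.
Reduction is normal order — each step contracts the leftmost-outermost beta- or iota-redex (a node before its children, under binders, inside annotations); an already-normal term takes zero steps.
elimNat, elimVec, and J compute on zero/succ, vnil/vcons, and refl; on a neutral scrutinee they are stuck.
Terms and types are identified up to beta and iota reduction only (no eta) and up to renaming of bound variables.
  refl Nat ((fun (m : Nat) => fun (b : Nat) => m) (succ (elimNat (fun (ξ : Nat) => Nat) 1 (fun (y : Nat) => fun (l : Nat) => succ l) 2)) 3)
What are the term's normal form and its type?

normal form:
  refl Nat 4
the term's type:
  Eq Nat 4 4
observation: the first redex contracted is a beta-redex; the normal form is reached in 9 normal-order steps.
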